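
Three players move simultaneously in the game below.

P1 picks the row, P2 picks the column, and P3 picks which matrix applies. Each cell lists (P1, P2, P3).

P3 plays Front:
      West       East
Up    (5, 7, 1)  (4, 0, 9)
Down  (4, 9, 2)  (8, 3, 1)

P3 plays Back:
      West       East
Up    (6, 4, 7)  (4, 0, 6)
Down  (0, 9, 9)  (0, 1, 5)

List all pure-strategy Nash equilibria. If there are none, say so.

The unique pure-strategy Nash equilibrium is (Up, West, Back).

(Up, West, Front): P3 can switch to Back (1 → 7). Not NE.
(Up, West, Back): P1 gets 6, best alternative 0; P2 gets 4, best alternative 0; P3 gets 7, best alternative 1. No profitable deviation — NE.
(Up, East, Front): P1 can switch to Down (4 → 8). Not NE.
(Up, East, Back): P2 can switch to West (0 → 4). Not NE.
(Down, West, Front): P1 can switch to Up (4 → 5). Not NE.
(Down, West, Back): P1 can switch to Up (0 → 6). Not NE.
(Down, East, Front): P2 can switch to West (3 → 9). Not NE.
(Down, East, Back): P1 can switch to Up (0 → 4). Not NE.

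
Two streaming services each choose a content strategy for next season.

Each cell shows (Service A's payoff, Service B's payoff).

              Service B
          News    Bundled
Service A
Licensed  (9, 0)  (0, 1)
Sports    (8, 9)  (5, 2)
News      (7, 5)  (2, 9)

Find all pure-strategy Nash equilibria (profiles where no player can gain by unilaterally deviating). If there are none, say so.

No pure-strategy Nash equilibrium.

(Licensed, News): Service B can switch to Bundled (0 → 1). Not NE.
(Licensed, Bundled): Service A can switch to Sports (0 → 5). Not NE.
(Sports, News): Service A can switch to Licensed (8 → 9). Not NE.
(Sports, Bundled): Service B can switch to News (2 → 9). Not NE.
(News, News): Service A can switch to Licensed (7 → 9). Not NE.
(News, Bundled): Service A can switch to Sports (2 → 5). Not NE.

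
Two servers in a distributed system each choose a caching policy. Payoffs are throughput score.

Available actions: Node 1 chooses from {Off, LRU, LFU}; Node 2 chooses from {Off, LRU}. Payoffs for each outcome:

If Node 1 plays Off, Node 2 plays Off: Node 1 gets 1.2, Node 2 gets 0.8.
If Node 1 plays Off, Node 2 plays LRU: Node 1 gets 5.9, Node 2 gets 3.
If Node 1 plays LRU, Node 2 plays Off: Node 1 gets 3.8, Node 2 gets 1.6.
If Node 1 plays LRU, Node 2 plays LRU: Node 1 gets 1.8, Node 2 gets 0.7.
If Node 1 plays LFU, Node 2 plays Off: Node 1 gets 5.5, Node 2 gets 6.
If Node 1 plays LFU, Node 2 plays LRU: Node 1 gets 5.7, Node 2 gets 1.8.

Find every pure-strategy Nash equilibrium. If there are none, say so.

For each strategy profile, look for a profitable unilateral deviation.
(Off, Off): Node 1 can switch to LRU (1.2 → 3.8). Not NE.
(Off, LRU): Node 1 gets 5.9, best alternative 5.7; Node 2 gets 3, best alternative 0.8. No profitable deviation — NE.
(LRU, Off): Node 1 can switch to LFU (3.8 → 5.5). Not NE.
(LRU, LRU): Node 1 can switch to Off (1.8 → 5.9). Not NE.
(LFU, Off): Node 1 gets 5.5, best alternative 3.8; Node 2 gets 6, best alternative 1.8. No profitable deviation — NE.
(LFU, LRU): Node 1 can switch to Off (5.7 → 5.9). Not NE.

Pure-strategy Nash equilibria: (Off, LRU); (LFU, Off)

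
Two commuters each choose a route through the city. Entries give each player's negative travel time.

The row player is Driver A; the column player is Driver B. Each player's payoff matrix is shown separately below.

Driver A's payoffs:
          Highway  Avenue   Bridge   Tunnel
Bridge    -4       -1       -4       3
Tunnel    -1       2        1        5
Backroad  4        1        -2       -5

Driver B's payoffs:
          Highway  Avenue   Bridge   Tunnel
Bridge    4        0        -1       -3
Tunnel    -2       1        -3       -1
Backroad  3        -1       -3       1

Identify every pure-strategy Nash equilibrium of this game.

For each player, find the best response to each opponent profile; mutual best responses are the pure NE.
Driver A against Highway: payoffs -4, -1, 4 → best response Backroad.
Driver A against Avenue: payoffs -1, 2, 1 → best response Tunnel.
Driver A against Bridge: payoffs -4, 1, -2 → best response Tunnel.
Driver A against Tunnel: payoffs 3, 5, -5 → best response Tunnel.
Driver B against Bridge: payoffs 4, 0, -1, -3 → best response Highway.
Driver B against Tunnel: payoffs -2, 1, -3, -1 → best response Avenue.
Driver B against Backroad: payoffs 3, -1, -3, 1 → best response Highway.
Mutual best responses: (Tunnel, Avenue); (Backroad, Highway).

The pure Nash equilibria are (Tunnel, Avenue), (Backroad, Highway).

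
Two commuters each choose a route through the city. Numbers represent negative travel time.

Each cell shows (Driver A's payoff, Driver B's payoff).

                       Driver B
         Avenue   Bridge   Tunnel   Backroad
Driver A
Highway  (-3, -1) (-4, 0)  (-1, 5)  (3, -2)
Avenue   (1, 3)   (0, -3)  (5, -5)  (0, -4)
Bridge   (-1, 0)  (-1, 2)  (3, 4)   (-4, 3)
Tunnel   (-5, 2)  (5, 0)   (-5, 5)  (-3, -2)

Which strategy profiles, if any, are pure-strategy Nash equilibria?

Mark each player's best response to every combination of opponents' strategies; a profile where every player is best-responding is a pure Nash equilibrium.
Driver A against Avenue: payoffs -3, 1, -1, -5 → best response Avenue.
Driver A against Bridge: payoffs -4, 0, -1, 5 → best response Tunnel.
Driver A against Tunnel: payoffs -1, 5, 3, -5 → best response Avenue.
Driver A against Backroad: payoffs 3, 0, -4, -3 → best response Highway.
Driver B against Highway: payoffs -1, 0, 5, -2 → best response Tunnel.
Driver B against Avenue: payoffs 3, -3, -5, -4 → best response Avenue.
Driver B against Bridge: payoffs 0, 2, 4, 3 → best response Tunnel.
Driver B against Tunnel: payoffs 2, 0, 5, -2 → best response Tunnel.
Mutual best responses: (Avenue, Avenue).

The unique pure-strategy Nash equilibrium is (Avenue, Avenue).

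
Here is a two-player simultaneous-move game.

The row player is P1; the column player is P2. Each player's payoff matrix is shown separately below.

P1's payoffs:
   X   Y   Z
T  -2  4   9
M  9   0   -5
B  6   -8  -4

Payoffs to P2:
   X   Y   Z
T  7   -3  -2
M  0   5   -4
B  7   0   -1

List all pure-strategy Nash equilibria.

P1 against X: payoffs -2, 9, 6 → best response M.
P1 against Y: payoffs 4, 0, -8 → best response T.
P1 against Z: payoffs 9, -5, -4 → best response T.
P2 against T: payoffs 7, -3, -2 → best response X.
P2 against M: payoffs 0, 5, -4 → best response Y.
P2 against B: payoffs 7, 0, -1 → best response X.
No profile is a mutual best response for all players.

This game has no pure Nash equilibrium.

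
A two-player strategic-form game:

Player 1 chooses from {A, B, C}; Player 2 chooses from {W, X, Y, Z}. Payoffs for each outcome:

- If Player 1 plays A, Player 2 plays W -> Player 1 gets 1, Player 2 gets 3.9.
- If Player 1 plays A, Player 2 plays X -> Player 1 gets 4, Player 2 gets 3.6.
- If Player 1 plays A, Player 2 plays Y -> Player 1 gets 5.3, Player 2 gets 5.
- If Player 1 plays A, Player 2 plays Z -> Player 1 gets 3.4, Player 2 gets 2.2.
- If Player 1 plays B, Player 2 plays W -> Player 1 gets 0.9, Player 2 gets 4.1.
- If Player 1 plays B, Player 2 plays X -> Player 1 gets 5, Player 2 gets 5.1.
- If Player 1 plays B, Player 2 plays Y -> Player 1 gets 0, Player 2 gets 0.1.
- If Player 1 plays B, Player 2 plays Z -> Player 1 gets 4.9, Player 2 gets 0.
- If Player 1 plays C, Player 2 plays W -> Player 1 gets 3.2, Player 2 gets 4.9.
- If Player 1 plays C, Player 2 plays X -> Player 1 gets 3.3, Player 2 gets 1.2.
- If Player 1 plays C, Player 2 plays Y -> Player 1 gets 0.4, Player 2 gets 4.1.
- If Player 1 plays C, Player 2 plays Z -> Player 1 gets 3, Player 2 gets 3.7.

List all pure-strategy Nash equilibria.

(A, Y); (B, X); (C, W)

(A, W): Player 1 can switch to C (1 → 3.2). Not NE.
(A, X): Player 1 can switch to B (4 → 5). Not NE.
(A, Y): Player 1 gets 5.3, best alternative 0.4; Player 2 gets 5, best alternative 3.9. No profitable deviation — NE.
(A, Z): Player 1 can switch to B (3.4 → 4.9). Not NE.
(B, W): Player 1 can switch to A (0.9 → 1). Not NE.
(B, X): Player 1 gets 5, best alternative 4; Player 2 gets 5.1, best alternative 4.1. No profitable deviation — NE.
(B, Y): Player 1 can switch to A (0 → 5.3). Not NE.
(B, Z): Player 2 can switch to W (0 → 4.1). Not NE.
(C, W): Player 1 gets 3.2, best alternative 1; Player 2 gets 4.9, best alternative 4.1. No profitable deviation — NE.
(C, X): Player 1 can switch to A (3.3 → 4). Not NE.
(C, Y): Player 1 can switch to A (0.4 → 5.3). Not NE.
(C, Z): Player 1 can switch to A (3 → 3.4). Not NE.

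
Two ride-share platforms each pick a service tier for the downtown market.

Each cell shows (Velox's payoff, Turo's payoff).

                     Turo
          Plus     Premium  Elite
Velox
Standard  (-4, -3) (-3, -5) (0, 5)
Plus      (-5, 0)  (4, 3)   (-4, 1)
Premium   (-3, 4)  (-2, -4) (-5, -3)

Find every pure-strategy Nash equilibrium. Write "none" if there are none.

Velox against Plus: payoffs -4, -5, -3 → best response Premium.
Velox against Premium: payoffs -3, 4, -2 → best response Plus.
Velox against Elite: payoffs 0, -4, -5 → best response Standard.
Turo against Standard: payoffs -3, -5, 5 → best response Elite.
Turo against Plus: payoffs 0, 3, 1 → best response Premium.
Turo against Premium: payoffs 4, -4, -3 → best response Plus.
Mutual best responses: (Standard, Elite); (Plus, Premium); (Premium, Plus).

Pure-strategy Nash equilibria: (Standard, Elite) and (Plus, Premium) and (Premium, Plus)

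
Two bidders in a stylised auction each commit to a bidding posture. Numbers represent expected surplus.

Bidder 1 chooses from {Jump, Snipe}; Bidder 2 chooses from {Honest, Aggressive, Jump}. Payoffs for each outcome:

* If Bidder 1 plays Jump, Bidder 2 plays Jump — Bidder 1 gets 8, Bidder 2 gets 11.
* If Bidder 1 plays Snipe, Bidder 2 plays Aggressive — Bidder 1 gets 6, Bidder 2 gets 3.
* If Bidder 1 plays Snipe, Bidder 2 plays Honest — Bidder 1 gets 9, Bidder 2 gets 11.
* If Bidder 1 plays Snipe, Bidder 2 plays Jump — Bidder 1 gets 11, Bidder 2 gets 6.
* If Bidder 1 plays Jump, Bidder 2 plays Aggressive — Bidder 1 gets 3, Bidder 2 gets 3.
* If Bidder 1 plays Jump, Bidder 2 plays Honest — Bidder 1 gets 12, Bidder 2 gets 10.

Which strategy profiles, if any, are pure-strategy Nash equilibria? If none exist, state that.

Mark each player's best response to every combination of opponents' strategies; a profile where every player is best-responding is a pure Nash equilibrium.
Bidder 1 against Honest: payoffs 12, 9 → best response Jump.
Bidder 1 against Aggressive: payoffs 3, 6 → best response Snipe.
Bidder 1 against Jump: payoffs 8, 11 → best response Snipe.
Bidder 2 against Jump: payoffs 10, 3, 11 → best response Jump.
Bidder 2 against Snipe: payoffs 11, 3, 6 → best response Honest.
No profile is a mutual best response for all players.

This game has no pure Nash equilibrium.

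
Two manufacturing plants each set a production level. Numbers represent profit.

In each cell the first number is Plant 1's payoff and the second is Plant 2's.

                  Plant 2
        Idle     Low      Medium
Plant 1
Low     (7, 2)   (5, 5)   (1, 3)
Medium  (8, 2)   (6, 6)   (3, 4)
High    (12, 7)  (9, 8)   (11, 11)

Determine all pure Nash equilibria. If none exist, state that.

(High, Medium)

Check each profile: it is a Nash equilibrium iff no player can strictly gain by switching unilaterally.
(Low, Idle): Plant 1 can switch to Medium (7 → 8). Not NE.
(Low, Low): Plant 1 can switch to Medium (5 → 6). Not NE.
(Low, Medium): Plant 1 can switch to Medium (1 → 3). Not NE.
(Medium, Idle): Plant 1 can switch to High (8 → 12). Not NE.
(Medium, Low): Plant 1 can switch to High (6 → 9). Not NE.
(Medium, Medium): Plant 1 can switch to High (3 → 11). Not NE.
(High, Idle): Plant 2 can switch to Low (7 → 8). Not NE.
(High, Low): Plant 2 can switch to Medium (8 → 11). Not NE.
(High, Medium): Plant 1 gets 11, best alternative 3; Plant 2 gets 11, best alternative 8. No profitable deviation — NE.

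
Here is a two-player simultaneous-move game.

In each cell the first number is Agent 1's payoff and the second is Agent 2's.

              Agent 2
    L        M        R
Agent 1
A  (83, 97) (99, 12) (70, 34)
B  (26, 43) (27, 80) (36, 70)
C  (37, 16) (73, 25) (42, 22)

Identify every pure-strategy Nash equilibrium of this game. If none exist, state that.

The unique pure-strategy Nash equilibrium is (A, L).

Check each profile: it is a Nash equilibrium iff no player can strictly gain by switching unilaterally.
(A, L): Agent 1 gets 83, best alternative 37; Agent 2 gets 97, best alternative 34. No profitable deviation — NE.
(A, M): Agent 2 can switch to L (12 → 97). Not NE.
(A, R): Agent 2 can switch to L (34 → 97). Not NE.
(B, L): Agent 1 can switch to A (26 → 83). Not NE.
(B, M): Agent 1 can switch to A (27 → 99). Not NE.
(B, R): Agent 1 can switch to A (36 → 70). Not NE.
(C, L): Agent 1 can switch to A (37 → 83). Not NE.
(C, M): Agent 1 can switch to A (73 → 99). Not NE.
(C, R): Agent 1 can switch to A (42 → 70). Not NE.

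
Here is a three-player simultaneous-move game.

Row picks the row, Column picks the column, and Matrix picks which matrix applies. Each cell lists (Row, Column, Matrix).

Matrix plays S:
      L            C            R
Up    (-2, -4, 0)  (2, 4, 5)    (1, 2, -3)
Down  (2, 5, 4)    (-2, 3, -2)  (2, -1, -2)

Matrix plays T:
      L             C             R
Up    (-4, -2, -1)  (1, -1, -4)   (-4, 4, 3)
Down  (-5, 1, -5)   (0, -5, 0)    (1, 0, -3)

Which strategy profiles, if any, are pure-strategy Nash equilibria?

(Up, C, S); (Down, L, S)

For each player, find the best response to each opponent profile; mutual best responses are the pure NE.
Row against (L, S): payoffs -2, 2 → best response Down.
Row against (L, T): payoffs -4, -5 → best response Up.
Row against (C, S): payoffs 2, -2 → best response Up.
Row against (C, T): payoffs 1, 0 → best response Up.
Row against (R, S): payoffs 1, 2 → best response Down.
Row against (R, T): payoffs -4, 1 → best response Down.
Column against (Up, S): payoffs -4, 4, 2 → best response C.
Column against (Up, T): payoffs -2, -1, 4 → best response R.
Column against (Down, S): payoffs 5, 3, -1 → best response L.
Column against (Down, T): payoffs 1, -5, 0 → best response L.
Matrix against (Up, L): payoffs 0, -1 → best response S.
Matrix against (Up, C): payoffs 5, -4 → best response S.
Matrix against (Up, R): payoffs -3, 3 → best response T.
Matrix against (Down, L): payoffs 4, -5 → best response S.
Matrix against (Down, C): payoffs -2, 0 → best response T.
Matrix against (Down, R): payoffs -2, -3 → best response S.
Mutual best responses: (Up, C, S); (Down, L, S).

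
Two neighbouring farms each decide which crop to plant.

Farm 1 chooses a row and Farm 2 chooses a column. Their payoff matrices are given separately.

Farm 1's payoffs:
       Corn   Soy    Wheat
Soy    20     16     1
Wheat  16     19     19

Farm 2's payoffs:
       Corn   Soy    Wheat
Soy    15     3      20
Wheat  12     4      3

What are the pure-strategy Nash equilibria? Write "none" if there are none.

(Soy, Corn): Farm 2 can switch to Wheat (15 → 20). Not NE.
(Soy, Soy): Farm 1 can switch to Wheat (16 → 19). Not NE.
(Soy, Wheat): Farm 1 can switch to Wheat (1 → 19). Not NE.
(Wheat, Corn): Farm 1 can switch to Soy (16 → 20). Not NE.
(Wheat, Soy): Farm 2 can switch to Corn (4 → 12). Not NE.
(Wheat, Wheat): Farm 2 can switch to Corn (3 → 12). Not NE.

No pure-strategy Nash equilibrium.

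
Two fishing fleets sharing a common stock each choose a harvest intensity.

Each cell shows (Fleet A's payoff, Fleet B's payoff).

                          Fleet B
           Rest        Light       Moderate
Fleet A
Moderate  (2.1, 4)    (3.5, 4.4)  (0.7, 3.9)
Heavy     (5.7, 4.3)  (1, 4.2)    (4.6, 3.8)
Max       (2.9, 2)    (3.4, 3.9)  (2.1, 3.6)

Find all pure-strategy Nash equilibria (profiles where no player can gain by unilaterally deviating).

(Moderate, Light), (Heavy, Rest)

Check each profile: it is a Nash equilibrium iff no player can strictly gain by switching unilaterally.
(Moderate, Rest): Fleet A can switch to Heavy (2.1 → 5.7). Not NE.
(Moderate, Light): Fleet A gets 3.5, best alternative 3.4; Fleet B gets 4.4, best alternative 4. No profitable deviation — NE.
(Moderate, Moderate): Fleet A can switch to Heavy (0.7 → 4.6). Not NE.
(Heavy, Rest): Fleet A gets 5.7, best alternative 2.9; Fleet B gets 4.3, best alternative 4.2. No profitable deviation — NE.
(Heavy, Light): Fleet A can switch to Moderate (1 → 3.5). Not NE.
(Heavy, Moderate): Fleet B can switch to Rest (3.8 → 4.3). Not NE.
(Max, Rest): Fleet A can switch to Heavy (2.9 → 5.7). Not NE.
(Max, Light): Fleet A can switch to Moderate (3.4 → 3.5). Not NE.
(Max, Moderate): Fleet A can switch to Heavy (2.1 → 4.6). Not NE.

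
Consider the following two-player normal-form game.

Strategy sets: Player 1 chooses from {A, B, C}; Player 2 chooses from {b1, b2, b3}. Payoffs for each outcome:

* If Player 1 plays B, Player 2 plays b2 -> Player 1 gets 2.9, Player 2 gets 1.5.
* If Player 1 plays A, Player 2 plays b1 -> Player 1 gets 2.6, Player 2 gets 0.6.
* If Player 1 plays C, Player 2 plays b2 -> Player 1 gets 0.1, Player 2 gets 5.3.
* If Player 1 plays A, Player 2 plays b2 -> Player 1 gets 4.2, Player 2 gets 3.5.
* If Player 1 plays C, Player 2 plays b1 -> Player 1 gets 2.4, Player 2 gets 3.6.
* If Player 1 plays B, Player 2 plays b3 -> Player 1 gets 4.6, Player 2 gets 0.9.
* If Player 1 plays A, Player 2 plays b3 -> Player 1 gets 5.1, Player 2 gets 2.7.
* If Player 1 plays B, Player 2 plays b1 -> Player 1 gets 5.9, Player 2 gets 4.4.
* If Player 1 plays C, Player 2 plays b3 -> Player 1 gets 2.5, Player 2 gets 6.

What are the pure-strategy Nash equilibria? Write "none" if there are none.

(A, b2) and (B, b1)

Player 1 against b1: payoffs 2.6, 5.9, 2.4 → best response B.
Player 1 against b2: payoffs 4.2, 2.9, 0.1 → best response A.
Player 1 against b3: payoffs 5.1, 4.6, 2.5 → best response A.
Player 2 against A: payoffs 0.6, 3.5, 2.7 → best response b2.
Player 2 against B: payoffs 4.4, 1.5, 0.9 → best response b1.
Player 2 against C: payoffs 3.6, 5.3, 6 → best response b3.
Mutual best responses: (A, b2); (B, b1).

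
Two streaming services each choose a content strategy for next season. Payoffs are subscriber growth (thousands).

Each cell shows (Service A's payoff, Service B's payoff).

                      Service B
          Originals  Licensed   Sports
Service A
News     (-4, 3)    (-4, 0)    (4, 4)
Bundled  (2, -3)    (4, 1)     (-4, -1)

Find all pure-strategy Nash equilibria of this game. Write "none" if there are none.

Pure-strategy Nash equilibria: (News, Sports); (Bundled, Licensed)

Service A against Originals: payoffs -4, 2 → best response Bundled.
Service A against Licensed: payoffs -4, 4 → best response Bundled.
Service A against Sports: payoffs 4, -4 → best response News.
Service B against News: payoffs 3, 0, 4 → best response Sports.
Service B against Bundled: payoffs -3, 1, -1 → best response Licensed.
Mutual best responses: (News, Sports); (Bundled, Licensed).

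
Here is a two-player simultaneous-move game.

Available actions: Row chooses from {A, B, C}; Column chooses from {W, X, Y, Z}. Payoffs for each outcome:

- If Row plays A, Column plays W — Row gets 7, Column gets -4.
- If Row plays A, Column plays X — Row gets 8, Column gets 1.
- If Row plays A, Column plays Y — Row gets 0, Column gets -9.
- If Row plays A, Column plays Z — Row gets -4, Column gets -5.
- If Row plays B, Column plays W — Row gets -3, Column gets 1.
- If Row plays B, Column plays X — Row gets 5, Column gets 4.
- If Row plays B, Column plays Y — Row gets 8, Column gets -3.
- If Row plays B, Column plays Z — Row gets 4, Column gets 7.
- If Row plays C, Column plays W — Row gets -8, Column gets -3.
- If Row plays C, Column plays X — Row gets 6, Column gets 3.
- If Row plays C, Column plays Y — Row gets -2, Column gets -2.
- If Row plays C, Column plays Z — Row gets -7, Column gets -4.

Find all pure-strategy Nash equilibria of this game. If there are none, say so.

(A, W): Column can switch to X (-4 → 1). Not NE.
(A, X): Row gets 8, best alternative 6; Column gets 1, best alternative -4. No profitable deviation — NE.
(A, Y): Row can switch to B (0 → 8). Not NE.
(A, Z): Row can switch to B (-4 → 4). Not NE.
(B, W): Row can switch to A (-3 → 7). Not NE.
(B, X): Row can switch to A (5 → 8). Not NE.
(B, Y): Column can switch to W (-3 → 1). Not NE.
(B, Z): Row gets 4, best alternative -4; Column gets 7, best alternative 4. No profitable deviation — NE.
(C, W): Row can switch to A (-8 → 7). Not NE.
(C, X): Row can switch to A (6 → 8). Not NE.
(The remaining 2 profiles each have a profitable deviation by the same check.)

Pure-strategy Nash equilibria: (A, X), (B, Z)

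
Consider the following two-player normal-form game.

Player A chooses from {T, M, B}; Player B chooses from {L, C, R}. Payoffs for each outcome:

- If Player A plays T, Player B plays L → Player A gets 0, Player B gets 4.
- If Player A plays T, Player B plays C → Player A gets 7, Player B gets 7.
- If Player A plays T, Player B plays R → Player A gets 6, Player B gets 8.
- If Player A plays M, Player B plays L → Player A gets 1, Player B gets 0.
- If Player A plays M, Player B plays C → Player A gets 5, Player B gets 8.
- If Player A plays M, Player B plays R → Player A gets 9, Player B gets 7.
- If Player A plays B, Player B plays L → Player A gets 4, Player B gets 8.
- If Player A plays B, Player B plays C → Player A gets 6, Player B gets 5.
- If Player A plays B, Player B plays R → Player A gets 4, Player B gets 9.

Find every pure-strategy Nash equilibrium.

This game has no pure Nash equilibrium.

Player A against L: payoffs 0, 1, 4 → best response B.
Player A against C: payoffs 7, 5, 6 → best response T.
Player A against R: payoffs 6, 9, 4 → best response M.
Player B against T: payoffs 4, 7, 8 → best response R.
Player B against M: payoffs 0, 8, 7 → best response C.
Player B against B: payoffs 8, 5, 9 → best response R.
No profile is a mutual best response for all players.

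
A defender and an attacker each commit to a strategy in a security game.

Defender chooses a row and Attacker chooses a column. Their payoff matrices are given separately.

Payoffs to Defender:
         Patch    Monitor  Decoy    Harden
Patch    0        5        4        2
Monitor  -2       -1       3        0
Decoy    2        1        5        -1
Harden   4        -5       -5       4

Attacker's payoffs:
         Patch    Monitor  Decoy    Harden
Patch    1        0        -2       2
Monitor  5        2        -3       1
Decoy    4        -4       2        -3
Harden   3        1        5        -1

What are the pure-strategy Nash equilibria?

none

Defender against Patch: payoffs 0, -2, 2, 4 → best response Harden.
Defender against Monitor: payoffs 5, -1, 1, -5 → best response Patch.
Defender against Decoy: payoffs 4, 3, 5, -5 → best response Decoy.
Defender against Harden: payoffs 2, 0, -1, 4 → best response Harden.
Attacker against Patch: payoffs 1, 0, -2, 2 → best response Harden.
Attacker against Monitor: payoffs 5, 2, -3, 1 → best response Patch.
Attacker against Decoy: payoffs 4, -4, 2, -3 → best response Patch.
Attacker against Harden: payoffs 3, 1, 5, -1 → best response Decoy.
No profile is a mutual best response for all players.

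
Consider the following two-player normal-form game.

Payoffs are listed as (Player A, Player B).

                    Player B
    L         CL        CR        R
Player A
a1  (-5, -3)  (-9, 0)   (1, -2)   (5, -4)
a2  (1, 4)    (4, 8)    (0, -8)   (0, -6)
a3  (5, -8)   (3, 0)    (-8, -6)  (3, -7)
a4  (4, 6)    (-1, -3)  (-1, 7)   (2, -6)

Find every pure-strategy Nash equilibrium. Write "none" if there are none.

(a1, L): Player A can switch to a2 (-5 → 1). Not NE.
(a1, CL): Player A can switch to a2 (-9 → 4). Not NE.
(a1, CR): Player B can switch to CL (-2 → 0). Not NE.
(a1, R): Player B can switch to L (-4 → -3). Not NE.
(a2, L): Player A can switch to a3 (1 → 5). Not NE.
(a2, CL): Player A gets 4, best alternative 3; Player B gets 8, best alternative 4. No profitable deviation — NE.
(a2, CR): Player A can switch to a1 (0 → 1). Not NE.
(a2, R): Player A can switch to a1 (0 → 5). Not NE.
(a3, L): Player B can switch to CL (-8 → 0). Not NE.
(The remaining 7 profiles each have a profitable deviation by the same check.)

The unique pure-strategy Nash equilibrium is (a2, CL).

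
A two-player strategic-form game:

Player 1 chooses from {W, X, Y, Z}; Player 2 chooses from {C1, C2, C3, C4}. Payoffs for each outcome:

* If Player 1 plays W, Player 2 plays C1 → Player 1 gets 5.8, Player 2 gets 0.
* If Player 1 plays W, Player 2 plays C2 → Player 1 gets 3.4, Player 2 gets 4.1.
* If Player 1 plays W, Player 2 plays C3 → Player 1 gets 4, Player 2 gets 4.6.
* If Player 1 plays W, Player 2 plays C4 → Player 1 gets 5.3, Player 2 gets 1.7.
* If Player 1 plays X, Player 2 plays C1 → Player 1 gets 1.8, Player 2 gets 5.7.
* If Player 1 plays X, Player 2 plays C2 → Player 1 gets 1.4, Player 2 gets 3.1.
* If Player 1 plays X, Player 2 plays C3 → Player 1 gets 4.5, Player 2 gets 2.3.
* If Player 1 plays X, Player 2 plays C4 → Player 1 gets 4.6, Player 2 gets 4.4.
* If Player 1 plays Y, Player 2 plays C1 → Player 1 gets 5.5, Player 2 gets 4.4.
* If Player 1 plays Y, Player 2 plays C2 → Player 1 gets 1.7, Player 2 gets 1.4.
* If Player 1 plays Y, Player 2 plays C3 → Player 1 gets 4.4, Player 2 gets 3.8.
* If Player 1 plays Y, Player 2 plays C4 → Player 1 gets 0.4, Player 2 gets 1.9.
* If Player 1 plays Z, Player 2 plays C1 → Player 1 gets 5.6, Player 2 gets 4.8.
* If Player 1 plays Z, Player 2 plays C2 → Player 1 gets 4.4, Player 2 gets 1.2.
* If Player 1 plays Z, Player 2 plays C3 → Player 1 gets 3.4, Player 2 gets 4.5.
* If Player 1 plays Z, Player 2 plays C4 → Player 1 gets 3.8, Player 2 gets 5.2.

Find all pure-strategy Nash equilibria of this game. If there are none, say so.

This game has no pure Nash equilibrium.

(W, C1): Player 2 can switch to C2 (0 → 4.1). Not NE.
(W, C2): Player 1 can switch to Z (3.4 → 4.4). Not NE.
(W, C3): Player 1 can switch to X (4 → 4.5). Not NE.
(W, C4): Player 2 can switch to C2 (1.7 → 4.1). Not NE.
(X, C1): Player 1 can switch to W (1.8 → 5.8). Not NE.
(X, C2): Player 1 can switch to W (1.4 → 3.4). Not NE.
(The remaining 10 profiles each have a profitable deviation by the same check.)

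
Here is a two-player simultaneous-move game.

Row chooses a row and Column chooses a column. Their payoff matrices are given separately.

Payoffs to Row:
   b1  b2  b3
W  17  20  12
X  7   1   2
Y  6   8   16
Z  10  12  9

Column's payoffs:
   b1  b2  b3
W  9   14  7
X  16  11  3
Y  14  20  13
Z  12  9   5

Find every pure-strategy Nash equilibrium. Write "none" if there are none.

For each strategy profile, look for a profitable unilateral deviation.
(W, b1): Column can switch to b2 (9 → 14). Not NE.
(W, b2): Row gets 20, best alternative 12; Column gets 14, best alternative 9. No profitable deviation — NE.
(W, b3): Row can switch to Y (12 → 16). Not NE.
(X, b1): Row can switch to W (7 → 17). Not NE.
(X, b2): Row can switch to W (1 → 20). Not NE.
(X, b3): Row can switch to W (2 → 12). Not NE.
(Y, b1): Row can switch to W (6 → 17). Not NE.
(Y, b2): Row can switch to W (8 → 20). Not NE.
(Y, b3): Column can switch to b1 (13 → 14). Not NE.
(Z, b1): Row can switch to W (10 → 17). Not NE.
(Z, b2): Row can switch to W (12 → 20). Not NE.
(Z, b3): Row can switch to W (9 → 12). Not NE.

Pure NE: (W, b2)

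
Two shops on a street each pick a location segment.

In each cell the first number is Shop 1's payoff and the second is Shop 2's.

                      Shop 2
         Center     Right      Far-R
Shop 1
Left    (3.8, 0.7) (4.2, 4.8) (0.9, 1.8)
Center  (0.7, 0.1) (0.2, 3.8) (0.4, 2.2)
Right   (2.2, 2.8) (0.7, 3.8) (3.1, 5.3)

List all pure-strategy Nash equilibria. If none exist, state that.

Check each profile: it is a Nash equilibrium iff no player can strictly gain by switching unilaterally.
(Left, Center): Shop 2 can switch to Right (0.7 → 4.8). Not NE.
(Left, Right): Shop 1 gets 4.2, best alternative 0.7; Shop 2 gets 4.8, best alternative 1.8. No profitable deviation — NE.
(Left, Far-R): Shop 1 can switch to Right (0.9 → 3.1). Not NE.
(Center, Center): Shop 1 can switch to Left (0.7 → 3.8). Not NE.
(Center, Right): Shop 1 can switch to Left (0.2 → 4.2). Not NE.
(Center, Far-R): Shop 1 can switch to Left (0.4 → 0.9). Not NE.
(Right, Center): Shop 1 can switch to Left (2.2 → 3.8). Not NE.
(Right, Right): Shop 1 can switch to Left (0.7 → 4.2). Not NE.
(Right, Far-R): Shop 1 gets 3.1, best alternative 0.9; Shop 2 gets 5.3, best alternative 3.8. No profitable deviation — NE.

The pure Nash equilibria are (Left, Right), (Right, Far-R).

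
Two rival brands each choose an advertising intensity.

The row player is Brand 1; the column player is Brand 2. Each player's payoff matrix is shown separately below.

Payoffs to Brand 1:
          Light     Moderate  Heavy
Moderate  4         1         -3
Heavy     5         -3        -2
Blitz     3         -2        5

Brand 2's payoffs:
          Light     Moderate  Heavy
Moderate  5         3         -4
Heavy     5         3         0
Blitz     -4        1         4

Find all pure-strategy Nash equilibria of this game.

(Moderate, Light): Brand 1 can switch to Heavy (4 → 5). Not NE.
(Moderate, Moderate): Brand 2 can switch to Light (3 → 5). Not NE.
(Moderate, Heavy): Brand 1 can switch to Heavy (-3 → -2). Not NE.
(Heavy, Light): Brand 1 gets 5, best alternative 4; Brand 2 gets 5, best alternative 3. No profitable deviation — NE.
(Heavy, Moderate): Brand 1 can switch to Moderate (-3 → 1). Not NE.
(Heavy, Heavy): Brand 1 can switch to Blitz (-2 → 5). Not NE.
(Blitz, Light): Brand 1 can switch to Moderate (3 → 4). Not NE.
(Blitz, Moderate): Brand 1 can switch to Moderate (-2 → 1). Not NE.
(Blitz, Heavy): Brand 1 gets 5, best alternative -2; Brand 2 gets 4, best alternative 1. No profitable deviation — NE.

The pure Nash equilibria are (Heavy, Light), (Blitz, Heavy).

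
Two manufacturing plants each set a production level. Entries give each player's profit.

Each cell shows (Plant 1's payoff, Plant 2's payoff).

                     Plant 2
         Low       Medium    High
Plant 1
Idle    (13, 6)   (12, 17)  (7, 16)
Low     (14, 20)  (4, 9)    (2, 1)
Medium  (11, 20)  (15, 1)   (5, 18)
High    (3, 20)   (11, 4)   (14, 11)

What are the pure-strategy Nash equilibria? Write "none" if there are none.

The unique pure-strategy Nash equilibrium is (Low, Low).

Check each profile: it is a Nash equilibrium iff no player can strictly gain by switching unilaterally.
(Idle, Low): Plant 1 can switch to Low (13 → 14). Not NE.
(Idle, Medium): Plant 1 can switch to Medium (12 → 15). Not NE.
(Idle, High): Plant 1 can switch to High (7 → 14). Not NE.
(Low, Low): Plant 1 gets 14, best alternative 13; Plant 2 gets 20, best alternative 9. No profitable deviation — NE.
(Low, Medium): Plant 1 can switch to Idle (4 → 12). Not NE.
(Low, High): Plant 1 can switch to Idle (2 → 7). Not NE.
(Medium, Low): Plant 1 can switch to Idle (11 → 13). Not NE.
(The remaining 5 profiles each have a profitable deviation by the same check.)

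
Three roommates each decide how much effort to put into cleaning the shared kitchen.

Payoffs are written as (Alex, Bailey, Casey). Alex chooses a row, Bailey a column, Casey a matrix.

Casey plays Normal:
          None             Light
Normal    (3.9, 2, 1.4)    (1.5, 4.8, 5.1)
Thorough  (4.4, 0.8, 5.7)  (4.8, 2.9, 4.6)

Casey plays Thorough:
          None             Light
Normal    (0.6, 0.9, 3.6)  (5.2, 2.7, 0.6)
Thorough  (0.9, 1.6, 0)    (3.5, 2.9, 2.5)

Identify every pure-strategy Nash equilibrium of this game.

(Thorough, Light, Normal)

(Normal, None, Normal): Alex can switch to Thorough (3.9 → 4.4). Not NE.
(Normal, None, Thorough): Alex can switch to Thorough (0.6 → 0.9). Not NE.
(Normal, Light, Normal): Alex can switch to Thorough (1.5 → 4.8). Not NE.
(Normal, Light, Thorough): Casey can switch to Normal (0.6 → 5.1). Not NE.
(Thorough, None, Normal): Bailey can switch to Light (0.8 → 2.9). Not NE.
(Thorough, None, Thorough): Bailey can switch to Light (1.6 → 2.9). Not NE.
(Thorough, Light, Normal): Alex gets 4.8, best alternative 1.5; Bailey gets 2.9, best alternative 0.8; Casey gets 4.6, best alternative 2.5. No profitable deviation — NE.
(Thorough, Light, Thorough): Alex can switch to Normal (3.5 → 5.2). Not NE.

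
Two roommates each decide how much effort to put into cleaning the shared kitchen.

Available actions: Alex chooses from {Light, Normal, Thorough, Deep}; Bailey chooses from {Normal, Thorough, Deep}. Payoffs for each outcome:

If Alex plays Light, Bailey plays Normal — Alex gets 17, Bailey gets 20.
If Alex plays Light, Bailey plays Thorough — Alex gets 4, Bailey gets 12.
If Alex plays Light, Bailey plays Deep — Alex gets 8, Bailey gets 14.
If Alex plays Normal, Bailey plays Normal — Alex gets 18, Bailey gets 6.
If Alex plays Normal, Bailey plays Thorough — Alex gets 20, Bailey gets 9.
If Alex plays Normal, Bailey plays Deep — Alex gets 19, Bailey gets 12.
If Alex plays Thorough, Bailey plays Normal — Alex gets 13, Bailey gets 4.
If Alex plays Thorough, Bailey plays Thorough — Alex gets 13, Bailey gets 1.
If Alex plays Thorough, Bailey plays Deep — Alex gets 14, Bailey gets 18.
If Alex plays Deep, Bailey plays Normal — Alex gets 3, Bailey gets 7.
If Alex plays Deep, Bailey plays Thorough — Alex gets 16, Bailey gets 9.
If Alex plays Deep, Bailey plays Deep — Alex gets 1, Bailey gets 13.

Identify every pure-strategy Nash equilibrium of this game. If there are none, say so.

Alex against Normal: payoffs 17, 18, 13, 3 → best response Normal.
Alex against Thorough: payoffs 4, 20, 13, 16 → best response Normal.
Alex against Deep: payoffs 8, 19, 14, 1 → best response Normal.
Bailey against Light: payoffs 20, 12, 14 → best response Normal.
Bailey against Normal: payoffs 6, 9, 12 → best response Deep.
Bailey against Thorough: payoffs 4, 1, 18 → best response Deep.
Bailey against Deep: payoffs 7, 9, 13 → best response Deep.
Mutual best responses: (Normal, Deep).

(Normal, Deep)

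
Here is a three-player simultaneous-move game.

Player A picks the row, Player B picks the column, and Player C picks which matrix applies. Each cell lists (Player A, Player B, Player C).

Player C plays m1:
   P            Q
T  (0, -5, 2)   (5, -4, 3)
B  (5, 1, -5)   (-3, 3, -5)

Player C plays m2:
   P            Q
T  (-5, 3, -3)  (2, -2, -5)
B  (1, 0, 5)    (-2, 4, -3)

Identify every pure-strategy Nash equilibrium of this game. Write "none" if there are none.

For each strategy profile, look for a profitable unilateral deviation.
(T, P, m1): Player A can switch to B (0 → 5). Not NE.
(T, P, m2): Player A can switch to B (-5 → 1). Not NE.
(T, Q, m1): Player A gets 5, best alternative -3; Player B gets -4, best alternative -5; Player C gets 3, best alternative -5. No profitable deviation — NE.
(T, Q, m2): Player B can switch to P (-2 → 3). Not NE.
(B, P, m1): Player B can switch to Q (1 → 3). Not NE.
(B, P, m2): Player B can switch to Q (0 → 4). Not NE.
(B, Q, m1): Player A can switch to T (-3 → 5). Not NE.
(B, Q, m2): Player A can switch to T (-2 → 2). Not NE.

Pure NE: (T, Q, m1)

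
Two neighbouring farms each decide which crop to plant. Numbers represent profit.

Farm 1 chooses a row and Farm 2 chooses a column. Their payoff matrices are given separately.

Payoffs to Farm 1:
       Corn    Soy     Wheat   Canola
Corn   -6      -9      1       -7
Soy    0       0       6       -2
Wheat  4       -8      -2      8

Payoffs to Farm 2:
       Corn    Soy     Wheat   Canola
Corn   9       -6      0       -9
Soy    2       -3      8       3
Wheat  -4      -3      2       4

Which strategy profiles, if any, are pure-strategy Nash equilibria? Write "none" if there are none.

(Soy, Wheat); (Wheat, Canola)

Mark each player's best response to every combination of opponents' strategies; a profile where every player is best-responding is a pure Nash equilibrium.
Farm 1 against Corn: payoffs -6, 0, 4 → best response Wheat.
Farm 1 against Soy: payoffs -9, 0, -8 → best response Soy.
Farm 1 against Wheat: payoffs 1, 6, -2 → best response Soy.
Farm 1 against Canola: payoffs -7, -2, 8 → best response Wheat.
Farm 2 against Corn: payoffs 9, -6, 0, -9 → best response Corn.
Farm 2 against Soy: payoffs 2, -3, 8, 3 → best response Wheat.
Farm 2 against Wheat: payoffs -4, -3, 2, 4 → best response Canola.
Mutual best responses: (Soy, Wheat); (Wheat, Canola).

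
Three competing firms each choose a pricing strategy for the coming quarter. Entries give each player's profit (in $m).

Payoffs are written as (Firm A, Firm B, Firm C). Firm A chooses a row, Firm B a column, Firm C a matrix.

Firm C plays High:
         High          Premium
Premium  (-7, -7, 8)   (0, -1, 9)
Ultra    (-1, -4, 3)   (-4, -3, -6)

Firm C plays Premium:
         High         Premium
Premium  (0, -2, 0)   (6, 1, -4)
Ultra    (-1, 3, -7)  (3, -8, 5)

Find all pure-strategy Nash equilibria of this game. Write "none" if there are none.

Firm A against (High, High): payoffs -7, -1 → best response Ultra.
Firm A against (High, Premium): payoffs 0, -1 → best response Premium.
Firm A against (Premium, High): payoffs 0, -4 → best response Premium.
Firm A against (Premium, Premium): payoffs 6, 3 → best response Premium.
Firm B against (Premium, High): payoffs -7, -1 → best response Premium.
Firm B against (Premium, Premium): payoffs -2, 1 → best response Premium.
Firm B against (Ultra, High): payoffs -4, -3 → best response Premium.
Firm B against (Ultra, Premium): payoffs 3, -8 → best response High.
Firm C against (Premium, High): payoffs 8, 0 → best response High.
Firm C against (Premium, Premium): payoffs 9, -4 → best response High.
Firm C against (Ultra, High): payoffs 3, -7 → best response High.
Firm C against (Ultra, Premium): payoffs -6, 5 → best response Premium.
Mutual best responses: (Premium, Premium, High).

The unique pure-strategy Nash equilibrium is (Premium, Premium, High).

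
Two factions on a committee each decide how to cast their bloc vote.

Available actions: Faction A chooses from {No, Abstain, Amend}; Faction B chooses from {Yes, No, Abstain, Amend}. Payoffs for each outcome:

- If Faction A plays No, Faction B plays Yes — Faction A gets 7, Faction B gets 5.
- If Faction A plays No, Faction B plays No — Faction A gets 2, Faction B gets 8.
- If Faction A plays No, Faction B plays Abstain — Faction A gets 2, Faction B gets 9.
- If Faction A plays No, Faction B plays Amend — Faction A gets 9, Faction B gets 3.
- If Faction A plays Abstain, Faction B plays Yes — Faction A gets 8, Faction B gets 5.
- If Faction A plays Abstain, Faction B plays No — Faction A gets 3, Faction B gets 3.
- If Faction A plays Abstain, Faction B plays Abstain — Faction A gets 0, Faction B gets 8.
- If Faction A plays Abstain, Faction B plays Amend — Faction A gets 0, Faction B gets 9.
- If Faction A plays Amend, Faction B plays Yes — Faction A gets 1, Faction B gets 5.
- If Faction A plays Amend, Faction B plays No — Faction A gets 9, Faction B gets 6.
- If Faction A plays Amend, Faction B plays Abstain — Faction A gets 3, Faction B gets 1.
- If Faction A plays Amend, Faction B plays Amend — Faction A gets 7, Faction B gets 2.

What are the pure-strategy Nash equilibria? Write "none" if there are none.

(No, Yes): Faction A can switch to Abstain (7 → 8). Not NE.
(No, No): Faction A can switch to Abstain (2 → 3). Not NE.
(No, Abstain): Faction A can switch to Amend (2 → 3). Not NE.
(No, Amend): Faction B can switch to Yes (3 → 5). Not NE.
(Abstain, Yes): Faction B can switch to Abstain (5 → 8). Not NE.
(Abstain, No): Faction A can switch to Amend (3 → 9). Not NE.
(Abstain, Abstain): Faction A can switch to No (0 → 2). Not NE.
(Abstain, Amend): Faction A can switch to No (0 → 9). Not NE.
(Amend, Yes): Faction A can switch to No (1 → 7). Not NE.
(Amend, No): Faction A gets 9, best alternative 3; Faction B gets 6, best alternative 5. No profitable deviation — NE.
(Amend, Abstain): Faction B can switch to Yes (1 → 5). Not NE.
(Amend, Amend): Faction A can switch to No (7 → 9). Not NE.

(Amend, No)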